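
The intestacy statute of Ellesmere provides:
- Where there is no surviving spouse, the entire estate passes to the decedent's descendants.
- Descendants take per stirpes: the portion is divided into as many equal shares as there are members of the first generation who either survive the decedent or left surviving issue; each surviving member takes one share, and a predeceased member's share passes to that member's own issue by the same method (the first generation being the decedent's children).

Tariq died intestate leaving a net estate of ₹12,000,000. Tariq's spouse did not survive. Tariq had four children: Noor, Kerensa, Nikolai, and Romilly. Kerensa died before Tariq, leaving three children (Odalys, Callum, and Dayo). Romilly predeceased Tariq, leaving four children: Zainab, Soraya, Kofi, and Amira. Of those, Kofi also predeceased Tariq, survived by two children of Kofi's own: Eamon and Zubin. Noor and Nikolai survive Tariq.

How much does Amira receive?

The entire ₹12,000,000 passes to the descendants.
That amount (₹12,000,000) is divided into 4 shares of ₹3,000,000: Noor and Nikolai each take ₹3,000,000; Kerensa's ₹3,000,000 share passes to Kerensa's issue; Romilly's ₹3,000,000 share passes to Romilly's issue.
Kerensa's share (₹3,000,000) is divided into 3 shares of ₹1,000,000: Odalys, Callum, and Dayo each take ₹1,000,000.
Romilly's share (₹3,000,000) is divided into 4 shares of ₹750,000: Zainab, Soraya, and Amira each take ₹750,000; Kofi's ₹750,000 share passes to Kofi's issue.
Kofi's share (₹750,000) is divided into 2 shares of ₹375,000: Eamon and Zubin each take ₹375,000.

Amira receives ₹750,000.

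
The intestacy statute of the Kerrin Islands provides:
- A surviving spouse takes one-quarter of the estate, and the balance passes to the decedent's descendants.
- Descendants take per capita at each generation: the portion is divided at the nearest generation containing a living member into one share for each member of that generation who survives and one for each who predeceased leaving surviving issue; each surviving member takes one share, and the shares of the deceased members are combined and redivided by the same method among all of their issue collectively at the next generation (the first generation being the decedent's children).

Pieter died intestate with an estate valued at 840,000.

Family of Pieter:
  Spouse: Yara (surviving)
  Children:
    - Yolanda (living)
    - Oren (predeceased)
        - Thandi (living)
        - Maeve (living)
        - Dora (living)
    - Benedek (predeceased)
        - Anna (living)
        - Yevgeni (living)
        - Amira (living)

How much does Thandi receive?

Thandi receives 70,000.

Yara takes one-quarter of 840,000 = 210,000. The remaining 630,000 passes to the descendants.
The descendants' portion (630,000) is divided at the children's generation into 3 shares of 210,000. Yolanda takes 210,000. The 2 shares of the deceased (Oren and Benedek) are combined into a pool of 420,000.
That pool (420,000) is divided at the grandchildren's generation equally among Thandi, Maeve, Dora, Anna, Yevgeni, and Amira: 70,000 each.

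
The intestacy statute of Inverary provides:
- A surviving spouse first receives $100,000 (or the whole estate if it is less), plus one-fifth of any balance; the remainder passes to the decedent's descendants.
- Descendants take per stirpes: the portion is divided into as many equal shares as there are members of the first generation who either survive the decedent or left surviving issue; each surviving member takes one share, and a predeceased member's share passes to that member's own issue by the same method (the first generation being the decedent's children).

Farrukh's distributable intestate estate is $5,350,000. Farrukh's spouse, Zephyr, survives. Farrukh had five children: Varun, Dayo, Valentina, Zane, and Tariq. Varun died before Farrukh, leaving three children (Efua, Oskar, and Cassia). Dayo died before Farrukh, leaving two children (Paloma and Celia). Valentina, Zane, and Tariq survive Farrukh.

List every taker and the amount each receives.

Zephyr: $1,150,000; Efua: $280,000; Oskar: $280,000; Cassia: $280,000; Paloma: $420,000; Celia: $420,000; Valentina: $840,000; Zane: $840,000; Tariq: $840,000

Zephyr first takes $100,000, leaving a balance of $5,250,000. Zephyr then takes one-fifth of the balance ($1,050,000), for a total of $1,150,000. The remaining $4,200,000 passes to the descendants.
The descendants' portion ($4,200,000) is divided into 5 shares of $840,000: Valentina, Zane, and Tariq each take $840,000; Varun's $840,000 share passes to Varun's issue; Dayo's $840,000 share passes to Dayo's issue.
Varun's share ($840,000) is divided into 3 shares of $280,000: Efua, Oskar, and Cassia each take $280,000.
Dayo's share ($840,000) is divided into 2 shares of $420,000: Paloma and Celia each take $420,000.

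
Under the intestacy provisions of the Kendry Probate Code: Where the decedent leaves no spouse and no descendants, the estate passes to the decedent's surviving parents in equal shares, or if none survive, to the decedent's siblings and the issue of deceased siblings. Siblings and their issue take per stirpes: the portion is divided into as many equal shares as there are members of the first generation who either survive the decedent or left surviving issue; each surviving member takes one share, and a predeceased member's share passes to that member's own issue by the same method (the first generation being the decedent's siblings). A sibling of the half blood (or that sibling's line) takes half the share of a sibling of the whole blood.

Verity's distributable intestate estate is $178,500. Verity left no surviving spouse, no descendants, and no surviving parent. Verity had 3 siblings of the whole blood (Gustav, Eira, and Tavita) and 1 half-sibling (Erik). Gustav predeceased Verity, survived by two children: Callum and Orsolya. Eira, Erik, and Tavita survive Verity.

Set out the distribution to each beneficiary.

The entire $178,500 passes to the siblings and their issue.
Counting each half-blood sibling's line as half a unit, there are 7/2 units in $178,500, so one unit is $51,000. Whole-blood lines (Gustav, Eira, and Tavita) take $51,000 each; half-blood lines (Erik) take $25,500 each.
Gustav's share ($51,000) is divided into 2 shares of $25,500: Callum and Orsolya each take $25,500.

Callum: $25,500; Orsolya: $25,500; Eira: $51,000; Erik: $25,500; Tavita: $51,000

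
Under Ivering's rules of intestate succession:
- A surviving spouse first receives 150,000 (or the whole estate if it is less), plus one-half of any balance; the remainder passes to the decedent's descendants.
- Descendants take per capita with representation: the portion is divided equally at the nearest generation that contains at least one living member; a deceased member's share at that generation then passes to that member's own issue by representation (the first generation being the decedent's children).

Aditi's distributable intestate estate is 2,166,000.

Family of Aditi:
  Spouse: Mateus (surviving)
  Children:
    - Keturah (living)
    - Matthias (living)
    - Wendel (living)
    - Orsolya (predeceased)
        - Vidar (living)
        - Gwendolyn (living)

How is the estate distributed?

Mateus first takes 150,000, leaving a balance of 2,016,000. Mateus then takes one-half of the balance (1,008,000), for a total of 1,158,000. The remaining 1,008,000 passes to the descendants.
The descendants' portion (1,008,000) is divided into 4 shares of 252,000: Keturah, Matthias, and Wendel each take 252,000; Orsolya's 252,000 share passes to Orsolya's issue.
Orsolya's share (252,000) is divided into 2 shares of 126,000: Vidar and Gwendolyn each take 126,000.

Mateus: 1,158,000; Keturah: 252,000; Matthias: 252,000; Wendel: 252,000; Vidar: 126,000; Gwendolyn: 126,000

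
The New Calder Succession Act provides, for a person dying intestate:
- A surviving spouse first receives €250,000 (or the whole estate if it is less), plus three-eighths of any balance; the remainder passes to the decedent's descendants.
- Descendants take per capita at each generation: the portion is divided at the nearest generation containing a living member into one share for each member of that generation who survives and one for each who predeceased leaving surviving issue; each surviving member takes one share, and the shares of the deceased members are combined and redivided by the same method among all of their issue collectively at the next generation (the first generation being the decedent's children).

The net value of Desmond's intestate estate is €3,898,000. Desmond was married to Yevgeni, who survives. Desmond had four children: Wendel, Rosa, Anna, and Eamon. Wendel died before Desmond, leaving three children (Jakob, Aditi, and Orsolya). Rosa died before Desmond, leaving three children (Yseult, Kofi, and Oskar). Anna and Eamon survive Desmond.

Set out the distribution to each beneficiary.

Yevgeni first takes €250,000, leaving a balance of €3,648,000. Yevgeni then takes three-eighths of the balance (€1,368,000), for a total of €1,618,000. The remaining €2,280,000 passes to the descendants.
The descendants' portion (€2,280,000) is divided at the children's generation into 4 shares of €570,000. Anna and Eamon each take €570,000. The 2 shares of the deceased (Wendel and Rosa) are combined into a pool of €1,140,000.
That pool (€1,140,000) is divided at the grandchildren's generation equally among Jakob, Aditi, Orsolya, Yseult, Kofi, and Oskar: €190,000 each.

Yevgeni: €1,618,000; Jakob: €190,000; Aditi: €190,000; Orsolya: €190,000; Yseult: €190,000; Kofi: €190,000; Oskar: €190,000; Anna: €570,000; Eamon: €570,000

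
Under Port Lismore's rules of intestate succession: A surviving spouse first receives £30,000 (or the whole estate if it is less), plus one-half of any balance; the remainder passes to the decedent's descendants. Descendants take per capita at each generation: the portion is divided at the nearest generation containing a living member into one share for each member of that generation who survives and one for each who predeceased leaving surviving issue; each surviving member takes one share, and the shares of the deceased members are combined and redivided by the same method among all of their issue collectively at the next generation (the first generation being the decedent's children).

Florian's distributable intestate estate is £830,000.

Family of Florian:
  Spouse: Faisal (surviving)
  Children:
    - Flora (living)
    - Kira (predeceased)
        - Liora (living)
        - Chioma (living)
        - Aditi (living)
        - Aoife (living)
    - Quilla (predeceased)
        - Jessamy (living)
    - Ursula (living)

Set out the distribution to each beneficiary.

Faisal first takes £30,000, leaving a balance of £800,000. Faisal then takes one-half of the balance (£400,000), for a total of £430,000. The remaining £400,000 passes to the descendants.
The descendants' portion (£400,000) is divided at the children's generation into 4 shares of £100,000. Flora and Ursula each take £100,000. The 2 shares of the deceased (Kira and Quilla) are combined into a pool of £200,000.
That pool (£200,000) is divided at the grandchildren's generation equally among Liora, Chioma, Aditi, Aoife, and Jessamy: £40,000 each.

Faisal: £430,000; Flora: £100,000; Liora: £40,000; Chioma: £40,000; Aditi: £40,000; Aoife: £40,000; Jessamy: £40,000; Ursula: £100,000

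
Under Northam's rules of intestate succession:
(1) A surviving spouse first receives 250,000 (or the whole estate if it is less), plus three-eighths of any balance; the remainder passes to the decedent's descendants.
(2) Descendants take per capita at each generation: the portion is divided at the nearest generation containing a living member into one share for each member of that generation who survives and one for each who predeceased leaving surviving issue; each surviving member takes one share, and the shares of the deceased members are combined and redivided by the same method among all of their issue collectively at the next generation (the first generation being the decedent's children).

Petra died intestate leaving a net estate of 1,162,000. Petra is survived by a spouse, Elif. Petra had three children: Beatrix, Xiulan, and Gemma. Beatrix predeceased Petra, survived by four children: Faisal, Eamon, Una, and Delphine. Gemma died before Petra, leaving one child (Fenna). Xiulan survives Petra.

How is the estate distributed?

Elif: 592,000; Faisal: 76,000; Eamon: 76,000; Una: 76,000; Delphine: 76,000; Xiulan: 190,000; Fenna: 76,000

Elif first takes 250,000, leaving a balance of 912,000. Elif then takes three-eighths of the balance (342,000), for a total of 592,000. The remaining 570,000 passes to the descendants.
The descendants' portion (570,000) is divided at the children's generation into 3 shares of 190,000. Xiulan takes 190,000. The 2 shares of the deceased (Beatrix and Gemma) are combined into a pool of 380,000.
That pool (380,000) is divided at the grandchildren's generation equally among Faisal, Eamon, Una, Delphine, and Fenna: 76,000 each.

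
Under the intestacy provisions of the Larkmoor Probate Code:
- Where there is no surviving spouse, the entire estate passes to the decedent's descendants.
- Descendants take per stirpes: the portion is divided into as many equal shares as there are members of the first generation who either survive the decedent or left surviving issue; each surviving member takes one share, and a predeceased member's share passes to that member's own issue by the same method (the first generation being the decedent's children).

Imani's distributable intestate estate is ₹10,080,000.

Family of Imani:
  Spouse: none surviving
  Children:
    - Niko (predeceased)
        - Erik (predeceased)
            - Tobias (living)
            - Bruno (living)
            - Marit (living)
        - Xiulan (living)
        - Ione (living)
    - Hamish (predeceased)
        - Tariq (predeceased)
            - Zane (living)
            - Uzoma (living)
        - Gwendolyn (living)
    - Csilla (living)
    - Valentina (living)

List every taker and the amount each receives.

The entire ₹10,080,000 passes to the descendants.
That amount (₹10,080,000) is divided into 4 shares of ₹2,520,000: Csilla and Valentina each take ₹2,520,000; Niko's ₹2,520,000 share passes to Niko's issue; Hamish's ₹2,520,000 share passes to Hamish's issue.
Niko's share (₹2,520,000) is divided into 3 shares of ₹840,000: Xiulan and Ione each take ₹840,000; Erik's ₹840,000 share passes to Erik's issue.
Erik's share (₹840,000) is divided into 3 shares of ₹280,000: Tobias, Bruno, and Marit each take ₹280,000.
Hamish's share (₹2,520,000) is divided into 2 shares of ₹1,260,000: Gwendolyn takes ₹1,260,000; Tariq's ₹1,260,000 share passes to Tariq's issue.
Tariq's share (₹1,260,000) is divided into 2 shares of ₹630,000: Zane and Uzoma each take ₹630,000.

Tobias: ₹280,000; Bruno: ₹280,000; Marit: ₹280,000; Xiulan: ₹840,000; Ione: ₹840,000; Zane: ₹630,000; Uzoma: ₹630,000; Gwendolyn: ₹1,260,000; Csilla: ₹2,520,000; Valentina: ₹2,520,000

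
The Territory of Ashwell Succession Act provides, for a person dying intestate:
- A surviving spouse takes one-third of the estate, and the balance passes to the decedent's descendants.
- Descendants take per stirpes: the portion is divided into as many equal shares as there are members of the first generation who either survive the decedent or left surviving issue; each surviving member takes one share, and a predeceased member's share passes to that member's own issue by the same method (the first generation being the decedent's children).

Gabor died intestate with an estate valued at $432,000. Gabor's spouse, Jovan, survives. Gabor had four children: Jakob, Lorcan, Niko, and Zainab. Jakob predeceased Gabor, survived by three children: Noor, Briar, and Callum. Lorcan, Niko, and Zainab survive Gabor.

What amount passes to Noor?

Noor receives $24,000.

Jovan takes one-third of $432,000 = $144,000. The remaining $288,000 passes to the descendants.
The descendants' portion ($288,000) is divided into 4 shares of $72,000: Lorcan, Niko, and Zainab each take $72,000; Jakob's $72,000 share passes to Jakob's issue.
Jakob's share ($72,000) is divided into 3 shares of $24,000: Noor, Briar, and Callum each take $24,000.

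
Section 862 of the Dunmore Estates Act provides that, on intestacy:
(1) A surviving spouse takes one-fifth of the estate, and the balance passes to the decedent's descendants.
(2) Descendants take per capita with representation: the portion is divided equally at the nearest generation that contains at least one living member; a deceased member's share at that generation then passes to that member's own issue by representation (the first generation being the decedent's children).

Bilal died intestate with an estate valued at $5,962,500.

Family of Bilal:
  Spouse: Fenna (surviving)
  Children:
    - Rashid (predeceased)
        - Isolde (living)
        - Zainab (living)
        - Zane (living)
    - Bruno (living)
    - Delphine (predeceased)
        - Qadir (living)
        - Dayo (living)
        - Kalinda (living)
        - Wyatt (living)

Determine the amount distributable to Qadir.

Qadir receives $397,500.

Fenna takes one-fifth of $5,962,500 = $1,192,500. The remaining $4,770,000 passes to the descendants.
The descendants' portion ($4,770,000) is divided into 3 shares of $1,590,000: Bruno takes $1,590,000; Rashid's $1,590,000 share passes to Rashid's issue; Delphine's $1,590,000 share passes to Delphine's issue.
Rashid's share ($1,590,000) is divided into 3 shares of $530,000: Isolde, Zainab, and Zane each take $530,000.
Delphine's share ($1,590,000) is divided into 4 shares of $397,500: Qadir, Dayo, Kalinda, and Wyatt each take $397,500.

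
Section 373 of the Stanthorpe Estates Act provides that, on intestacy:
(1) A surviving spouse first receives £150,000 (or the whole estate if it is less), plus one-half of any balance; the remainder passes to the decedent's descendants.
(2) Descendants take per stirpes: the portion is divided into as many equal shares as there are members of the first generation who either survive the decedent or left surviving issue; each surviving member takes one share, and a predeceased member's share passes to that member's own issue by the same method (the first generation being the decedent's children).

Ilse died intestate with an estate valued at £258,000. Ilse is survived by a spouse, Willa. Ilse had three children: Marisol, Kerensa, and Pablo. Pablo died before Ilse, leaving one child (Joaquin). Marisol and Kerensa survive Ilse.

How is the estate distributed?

Willa: £204,000; Marisol: £18,000; Kerensa: £18,000; Joaquin: £18,000

Willa first takes £150,000, leaving a balance of £108,000. Willa then takes one-half of the balance (£54,000), for a total of £204,000. The remaining £54,000 passes to the descendants.
The descendants' portion (£54,000) is divided into 3 shares of £18,000: Marisol and Kerensa each take £18,000; Pablo's £18,000 share passes to Pablo's issue.
Pablo's share (£18,000) passes entirely to Joaquin.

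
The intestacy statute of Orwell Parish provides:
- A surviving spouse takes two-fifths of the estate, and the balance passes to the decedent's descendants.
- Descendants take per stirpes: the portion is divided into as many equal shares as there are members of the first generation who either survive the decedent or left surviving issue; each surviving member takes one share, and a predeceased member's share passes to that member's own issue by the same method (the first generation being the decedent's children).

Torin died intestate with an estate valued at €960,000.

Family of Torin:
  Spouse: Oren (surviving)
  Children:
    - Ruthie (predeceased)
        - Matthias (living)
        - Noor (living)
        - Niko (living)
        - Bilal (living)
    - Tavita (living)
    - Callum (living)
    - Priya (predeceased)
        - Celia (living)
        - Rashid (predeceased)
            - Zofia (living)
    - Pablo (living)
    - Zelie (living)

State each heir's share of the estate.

Oren: €384,000; Matthias: €24,000; Noor: €24,000; Niko: €24,000; Bilal: €24,000; Tavita: €96,000; Callum: €96,000; Celia: €48,000; Zofia: €48,000; Pablo: €96,000; Zelie: €96,000

Oren takes two-fifths of €960,000 = €384,000. The remaining €576,000 passes to the descendants.
The descendants' portion (€576,000) is divided into 6 shares of €96,000: Tavita, Callum, Pablo, and Zelie each take €96,000; Ruthie's €96,000 share passes to Ruthie's issue; Priya's €96,000 share passes to Priya's issue.
Ruthie's share (€96,000) is divided into 4 shares of €24,000: Matthias, Noor, Niko, and Bilal each take €24,000.
Priya's share (€96,000) is divided into 2 shares of €48,000: Celia takes €48,000; Rashid's €48,000 share passes to Rashid's issue.
Rashid's share (€48,000) passes entirely to Zofia.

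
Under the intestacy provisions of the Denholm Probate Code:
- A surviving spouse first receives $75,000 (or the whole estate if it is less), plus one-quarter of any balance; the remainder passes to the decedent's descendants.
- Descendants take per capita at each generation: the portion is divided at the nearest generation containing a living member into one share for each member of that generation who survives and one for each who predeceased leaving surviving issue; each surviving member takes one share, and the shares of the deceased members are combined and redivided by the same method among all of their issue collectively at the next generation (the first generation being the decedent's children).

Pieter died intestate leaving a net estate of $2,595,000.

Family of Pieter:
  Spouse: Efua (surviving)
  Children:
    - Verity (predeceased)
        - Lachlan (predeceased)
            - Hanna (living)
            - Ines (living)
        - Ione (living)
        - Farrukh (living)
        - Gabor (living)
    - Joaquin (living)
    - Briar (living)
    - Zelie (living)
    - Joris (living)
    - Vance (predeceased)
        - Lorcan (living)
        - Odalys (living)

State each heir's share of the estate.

Efua: $705,000; Hanna: $52,500; Ines: $52,500; Ione: $105,000; Farrukh: $105,000; Gabor: $105,000; Joaquin: $315,000; Briar: $315,000; Zelie: $315,000; Joris: $315,000; Lorcan: $105,000; Odalys: $105,000

Efua first takes $75,000, leaving a balance of $2,520,000. Efua then takes one-quarter of the balance ($630,000), for a total of $705,000. The remaining $1,890,000 passes to the descendants.
The descendants' portion ($1,890,000) is divided at the children's generation into 6 shares of $315,000. Joaquin, Briar, Zelie, and Joris each take $315,000. The 2 shares of the deceased (Verity and Vance) are combined into a pool of $630,000.
That pool ($630,000) is divided at the grandchildren's generation into 6 shares of $105,000. Ione, Farrukh, Gabor, Lorcan, and Odalys each take $105,000. The remaining share for the deceased Lachlan ($105,000) is carried to the next generation.
That pool ($105,000) is divided at the great-grandchildren's generation equally among Hanna and Ines: $52,500 each.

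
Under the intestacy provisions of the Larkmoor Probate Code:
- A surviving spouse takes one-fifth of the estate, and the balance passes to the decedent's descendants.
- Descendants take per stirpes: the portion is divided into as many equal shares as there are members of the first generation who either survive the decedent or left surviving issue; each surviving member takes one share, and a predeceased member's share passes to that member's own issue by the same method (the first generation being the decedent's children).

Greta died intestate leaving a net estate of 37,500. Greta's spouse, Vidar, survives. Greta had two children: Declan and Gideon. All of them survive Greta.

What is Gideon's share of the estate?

Vidar takes one-fifth of 37,500 = 7,500. The remaining 30,000 passes to the descendants.
The descendants' portion (30,000) is divided into 2 shares of 15,000: Declan and Gideon each take 15,000.

Gideon receives 15,000.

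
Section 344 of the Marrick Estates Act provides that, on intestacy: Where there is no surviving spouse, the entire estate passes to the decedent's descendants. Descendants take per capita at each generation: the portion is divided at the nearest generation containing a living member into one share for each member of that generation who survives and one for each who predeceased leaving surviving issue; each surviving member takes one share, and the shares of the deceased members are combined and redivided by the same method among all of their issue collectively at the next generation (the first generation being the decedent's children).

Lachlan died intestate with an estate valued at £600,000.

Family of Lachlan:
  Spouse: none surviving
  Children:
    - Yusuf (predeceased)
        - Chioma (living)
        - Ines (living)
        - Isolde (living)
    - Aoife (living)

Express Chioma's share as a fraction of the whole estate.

Chioma receives 1/6 of the estate.

The entire £600,000 passes to the descendants.
That amount (£600,000) is divided at the children's generation into 2 shares of £300,000. Aoife takes £300,000. The remaining share for the deceased Yusuf (£300,000) is carried to the next generation.
That pool (£300,000) is divided at the grandchildren's generation equally among Chioma, Ines, and Isolde: £100,000 each.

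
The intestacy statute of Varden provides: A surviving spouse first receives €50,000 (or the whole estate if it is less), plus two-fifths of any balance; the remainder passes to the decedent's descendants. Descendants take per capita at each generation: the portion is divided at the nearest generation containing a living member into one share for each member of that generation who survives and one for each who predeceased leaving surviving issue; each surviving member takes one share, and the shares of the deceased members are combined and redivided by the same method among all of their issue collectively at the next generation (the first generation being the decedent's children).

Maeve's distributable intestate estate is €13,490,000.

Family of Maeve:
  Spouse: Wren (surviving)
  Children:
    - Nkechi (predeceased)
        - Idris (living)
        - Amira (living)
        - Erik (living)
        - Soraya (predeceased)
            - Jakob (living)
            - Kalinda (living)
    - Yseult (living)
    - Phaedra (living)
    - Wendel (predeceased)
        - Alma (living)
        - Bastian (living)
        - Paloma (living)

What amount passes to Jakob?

Jakob receives €288,000.

Wren first takes €50,000, leaving a balance of €13,440,000. Wren then takes two-fifths of the balance (€5,376,000), for a total of €5,426,000. The remaining €8,064,000 passes to the descendants.
The descendants' portion (€8,064,000) is divided at the children's generation into 4 shares of €2,016,000. Yseult and Phaedra each take €2,016,000. The 2 shares of the deceased (Nkechi and Wendel) are combined into a pool of €4,032,000.
That pool (€4,032,000) is divided at the grandchildren's generation into 7 shares of €576,000. Idris, Amira, Erik, Alma, Bastian, and Paloma each take €576,000. The remaining share for the deceased Soraya (€576,000) is carried to the next generation.
That pool (€576,000) is divided at the great-grandchildren's generation equally among Jakob and Kalinda: €288,000 each.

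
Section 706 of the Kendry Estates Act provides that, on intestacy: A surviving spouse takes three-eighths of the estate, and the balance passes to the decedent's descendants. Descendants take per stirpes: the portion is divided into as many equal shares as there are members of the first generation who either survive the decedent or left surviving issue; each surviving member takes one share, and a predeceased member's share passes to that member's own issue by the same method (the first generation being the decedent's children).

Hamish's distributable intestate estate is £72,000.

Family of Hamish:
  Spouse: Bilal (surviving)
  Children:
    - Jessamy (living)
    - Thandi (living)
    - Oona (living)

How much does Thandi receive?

Bilal takes three-eighths of £72,000 = £27,000. The remaining £45,000 passes to the descendants.
The descendants' portion (£45,000) is divided into 3 shares of £15,000: Jessamy, Thandi, and Oona each take £15,000.

Thandi receives £15,000.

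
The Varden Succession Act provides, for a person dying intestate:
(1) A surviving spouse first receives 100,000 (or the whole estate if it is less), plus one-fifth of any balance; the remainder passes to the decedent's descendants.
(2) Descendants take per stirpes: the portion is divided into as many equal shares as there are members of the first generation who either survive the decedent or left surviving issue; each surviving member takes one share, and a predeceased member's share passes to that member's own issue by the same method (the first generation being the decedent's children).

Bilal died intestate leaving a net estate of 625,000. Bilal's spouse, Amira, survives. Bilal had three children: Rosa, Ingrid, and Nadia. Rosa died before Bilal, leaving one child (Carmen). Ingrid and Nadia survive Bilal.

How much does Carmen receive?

Amira first takes 100,000, leaving a balance of 525,000. Amira then takes one-fifth of the balance (105,000), for a total of 205,000. The remaining 420,000 passes to the descendants.
The descendants' portion (420,000) is divided into 3 shares of 140,000: Ingrid and Nadia each take 140,000; Rosa's 140,000 share passes to Rosa's issue.
Rosa's share (140,000) passes entirely to Carmen.

Carmen receives 140,000.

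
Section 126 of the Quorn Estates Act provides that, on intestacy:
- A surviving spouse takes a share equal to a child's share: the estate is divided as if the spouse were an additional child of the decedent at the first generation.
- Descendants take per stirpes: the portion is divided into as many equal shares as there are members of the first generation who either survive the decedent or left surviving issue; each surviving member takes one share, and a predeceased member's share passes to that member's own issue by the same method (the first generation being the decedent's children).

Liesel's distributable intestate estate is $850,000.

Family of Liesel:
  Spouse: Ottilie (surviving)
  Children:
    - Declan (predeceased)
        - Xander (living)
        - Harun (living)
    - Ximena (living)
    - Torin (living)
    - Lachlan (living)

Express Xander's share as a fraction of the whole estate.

Xander receives 1/10 of the estate.

The spouse counts as an additional share at the children's level, so there are 5 primary shares of $170,000. Ottilie takes one such share ($170,000).
The children's combined portion ($680,000) is divided into 4 shares of $170,000: Ximena, Torin, and Lachlan each take $170,000; Declan's $170,000 share passes to Declan's issue.
Declan's share ($170,000) is divided into 2 shares of $85,000: Xander and Harun each take $85,000.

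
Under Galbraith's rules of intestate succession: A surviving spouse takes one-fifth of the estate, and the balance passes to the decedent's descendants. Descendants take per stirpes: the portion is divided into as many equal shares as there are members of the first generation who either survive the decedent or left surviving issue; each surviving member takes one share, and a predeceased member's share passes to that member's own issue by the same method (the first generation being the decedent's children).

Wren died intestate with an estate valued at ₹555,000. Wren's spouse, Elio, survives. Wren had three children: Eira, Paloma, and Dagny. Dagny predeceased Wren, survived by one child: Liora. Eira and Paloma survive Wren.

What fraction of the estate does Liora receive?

Elio takes one-fifth of ₹555,000 = ₹111,000. The remaining ₹444,000 passes to the descendants.
The descendants' portion (₹444,000) is divided into 3 shares of ₹148,000: Eira and Paloma each take ₹148,000; Dagny's ₹148,000 share passes to Dagny's issue.
Dagny's share (₹148,000) passes entirely to Liora.

Liora receives 4/15 of the estate.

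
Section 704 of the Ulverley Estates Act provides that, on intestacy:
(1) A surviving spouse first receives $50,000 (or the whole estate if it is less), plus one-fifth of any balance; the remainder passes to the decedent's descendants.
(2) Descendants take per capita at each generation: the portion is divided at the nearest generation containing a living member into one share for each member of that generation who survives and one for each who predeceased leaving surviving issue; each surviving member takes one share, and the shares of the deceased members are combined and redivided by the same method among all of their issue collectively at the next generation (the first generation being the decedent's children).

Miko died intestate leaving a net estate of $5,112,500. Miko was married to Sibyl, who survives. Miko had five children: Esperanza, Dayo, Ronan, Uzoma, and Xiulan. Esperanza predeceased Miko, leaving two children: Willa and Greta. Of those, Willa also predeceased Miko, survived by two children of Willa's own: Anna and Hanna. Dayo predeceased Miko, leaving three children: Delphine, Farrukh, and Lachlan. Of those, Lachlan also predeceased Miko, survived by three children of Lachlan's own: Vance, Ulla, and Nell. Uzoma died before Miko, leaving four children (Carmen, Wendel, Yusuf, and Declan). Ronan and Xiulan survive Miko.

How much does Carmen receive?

Carmen receives $270,000.

Sibyl first takes $50,000, leaving a balance of $5,062,500. Sibyl then takes one-fifth of the balance ($1,012,500), for a total of $1,062,500. The remaining $4,050,000 passes to the descendants.
The descendants' portion ($4,050,000) is divided at the children's generation into 5 shares of $810,000. Ronan and Xiulan each take $810,000. The 3 shares of the deceased (Esperanza, Dayo, and Uzoma) are combined into a pool of $2,430,000.
That pool ($2,430,000) is divided at the grandchildren's generation into 9 shares of $270,000. Greta, Delphine, Farrukh, Carmen, Wendel, Yusuf, and Declan each take $270,000. The 2 shares of the deceased (Willa and Lachlan) are combined into a pool of $540,000.
That pool ($540,000) is divided at the great-grandchildren's generation equally among Anna, Hanna, Vance, Ulla, and Nell: $108,000 each.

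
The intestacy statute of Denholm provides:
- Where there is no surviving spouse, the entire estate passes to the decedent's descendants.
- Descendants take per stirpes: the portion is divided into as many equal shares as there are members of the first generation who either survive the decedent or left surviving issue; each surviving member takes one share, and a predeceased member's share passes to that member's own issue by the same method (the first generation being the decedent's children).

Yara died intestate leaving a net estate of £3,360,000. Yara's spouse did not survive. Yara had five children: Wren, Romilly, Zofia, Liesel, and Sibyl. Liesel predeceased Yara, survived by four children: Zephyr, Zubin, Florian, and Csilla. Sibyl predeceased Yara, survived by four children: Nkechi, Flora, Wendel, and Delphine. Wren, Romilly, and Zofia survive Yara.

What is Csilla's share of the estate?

The entire £3,360,000 passes to the descendants.
That amount (£3,360,000) is divided into 5 shares of £672,000: Wren, Romilly, and Zofia each take £672,000; Liesel's £672,000 share passes to Liesel's issue; Sibyl's £672,000 share passes to Sibyl's issue.
Liesel's share (£672,000) is divided into 4 shares of £168,000: Zephyr, Zubin, Florian, and Csilla each take £168,000.
Sibyl's share (£672,000) is divided into 4 shares of £168,000: Nkechi, Flora, Wendel, and Delphine each take £168,000.

Csilla receives £168,000.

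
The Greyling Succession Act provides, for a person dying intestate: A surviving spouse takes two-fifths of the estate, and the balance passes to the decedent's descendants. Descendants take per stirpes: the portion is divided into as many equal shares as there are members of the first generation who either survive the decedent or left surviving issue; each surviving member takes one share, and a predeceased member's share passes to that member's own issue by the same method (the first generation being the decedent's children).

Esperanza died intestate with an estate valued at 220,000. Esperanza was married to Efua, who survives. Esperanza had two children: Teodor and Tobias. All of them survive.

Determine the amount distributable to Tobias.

Tobias receives 66,000.

Efua takes two-fifths of 220,000 = 88,000. The remaining 132,000 passes to the descendants.
The descendants' portion (132,000) is divided into 2 shares of 66,000: Teodor and Tobias each take 66,000.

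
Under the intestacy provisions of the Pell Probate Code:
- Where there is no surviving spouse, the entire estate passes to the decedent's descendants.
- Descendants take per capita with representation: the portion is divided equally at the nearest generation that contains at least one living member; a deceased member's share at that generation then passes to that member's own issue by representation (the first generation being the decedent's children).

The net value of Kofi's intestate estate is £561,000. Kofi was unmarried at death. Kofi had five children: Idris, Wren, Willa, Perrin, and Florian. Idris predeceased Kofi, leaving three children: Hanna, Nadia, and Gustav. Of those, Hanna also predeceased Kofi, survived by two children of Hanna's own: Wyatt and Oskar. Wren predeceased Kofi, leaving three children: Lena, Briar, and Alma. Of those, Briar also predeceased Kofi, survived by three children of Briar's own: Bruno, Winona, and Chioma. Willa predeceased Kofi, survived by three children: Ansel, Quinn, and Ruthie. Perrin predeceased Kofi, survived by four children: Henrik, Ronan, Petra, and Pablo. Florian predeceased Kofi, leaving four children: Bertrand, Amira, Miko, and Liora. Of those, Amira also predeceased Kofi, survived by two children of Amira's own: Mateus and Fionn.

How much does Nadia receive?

The entire £561,000 passes to the descendants.
No child survives, so the initial division is made at the grandchildren's generation.
That amount (£561,000) is divided into 17 shares of £33,000: Nadia, Gustav, Lena, Alma, Ansel, Quinn, Ruthie, Henrik, Ronan, Petra, Pablo, Bertrand, Miko, and Liora each take £33,000; Hanna's £33,000 share passes to Hanna's issue; Briar's £33,000 share passes to Briar's issue; Amira's £33,000 share passes to Amira's issue.
Hanna's share (£33,000) is divided into 2 shares of £16,500: Wyatt and Oskar each take £16,500.
Briar's share (£33,000) is divided into 3 shares of £11,000: Bruno, Winona, and Chioma each take £11,000.
Amira's share (£33,000) is divided into 2 shares of £16,500: Mateus and Fionn each take £16,500.

Nadia receives £33,000.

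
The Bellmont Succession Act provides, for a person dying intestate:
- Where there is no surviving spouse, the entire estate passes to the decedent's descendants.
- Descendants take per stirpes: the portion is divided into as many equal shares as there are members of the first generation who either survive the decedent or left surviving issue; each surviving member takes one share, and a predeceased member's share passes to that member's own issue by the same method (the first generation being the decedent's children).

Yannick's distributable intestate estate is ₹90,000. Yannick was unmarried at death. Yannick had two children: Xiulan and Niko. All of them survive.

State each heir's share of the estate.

The entire ₹90,000 passes to the descendants.
That amount (₹90,000) is divided into 2 shares of ₹45,000: Xiulan and Niko each take ₹45,000.

Xiulan: ₹45,000; Niko: ₹45,000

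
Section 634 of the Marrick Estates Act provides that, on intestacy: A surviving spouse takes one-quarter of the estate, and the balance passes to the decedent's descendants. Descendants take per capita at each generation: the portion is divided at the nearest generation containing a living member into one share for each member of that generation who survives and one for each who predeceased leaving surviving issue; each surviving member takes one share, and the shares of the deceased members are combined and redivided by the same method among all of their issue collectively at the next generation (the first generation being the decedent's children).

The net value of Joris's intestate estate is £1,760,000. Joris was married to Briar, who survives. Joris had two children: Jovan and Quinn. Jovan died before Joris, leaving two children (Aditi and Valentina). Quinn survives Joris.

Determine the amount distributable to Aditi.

Aditi receives £330,000.

Briar takes one-quarter of £1,760,000 = £440,000. The remaining £1,320,000 passes to the descendants.
The descendants' portion (£1,320,000) is divided at the children's generation into 2 shares of £660,000. Quinn takes £660,000. The remaining share for the deceased Jovan (£660,000) is carried to the next generation.
That pool (£660,000) is divided at the grandchildren's generation equally among Aditi and Valentina: £330,000 each.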